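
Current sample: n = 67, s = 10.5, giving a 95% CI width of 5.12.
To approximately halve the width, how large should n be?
n ≈ 268

CI width ∝ 1/√n
To reduce width by factor 2, need √n to grow by 2 → need 2² = 4 times as many samples.

Current: n = 67, width = 5.12
New: n = 268, width ≈ 2.53

Width reduced by factor of 5.12/2.53 = 2.02.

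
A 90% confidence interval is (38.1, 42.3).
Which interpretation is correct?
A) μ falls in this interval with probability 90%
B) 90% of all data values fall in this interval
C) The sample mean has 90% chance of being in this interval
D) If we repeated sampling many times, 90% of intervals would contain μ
D

A) Wrong — μ is fixed; the randomness lives in the interval, not in μ.
B) Wrong — a CI is about the parameter μ, not individual data values.
C) Wrong — x̄ is observed and sits in the interval by construction.
D) Correct — this is the frequentist long-run coverage interpretation.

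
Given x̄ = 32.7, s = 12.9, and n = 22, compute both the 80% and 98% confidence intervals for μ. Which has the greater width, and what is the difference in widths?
98% CI is wider by 6.57

df = 21
80% CI: t* = 1.323, (29.06, 36.34), width = 2 · t* · s/√n = 7.28
98% CI: t* = 2.518, (25.77, 39.63), width = 2 · t* · s/√n = 13.85

The 98% CI is wider by 13.85 - 7.28 = 6.57.
Higher confidence requires a wider interval.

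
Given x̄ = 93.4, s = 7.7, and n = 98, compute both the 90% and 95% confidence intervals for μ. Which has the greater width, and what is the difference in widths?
95% CI is wider by 0.51

df = 97
90% CI: t* = 1.661, (92.11, 94.69), width = 2 · t* · s/√n = 2.58
95% CI: t* = 1.985, (91.86, 94.94), width = 2 · t* · s/√n = 3.09

The 95% CI is wider by 3.09 - 2.58 = 0.51.
Higher confidence requires a wider interval.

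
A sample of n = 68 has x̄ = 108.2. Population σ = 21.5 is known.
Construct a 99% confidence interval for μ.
(101.48, 114.92)

z-interval (σ known):
z* = 2.576 for 99% confidence

Margin of error = z* · σ/√n = 2.576 · 21.5/√68 = 6.72

CI: (108.2 - 6.72, 108.2 + 6.72) = (101.48, 114.92)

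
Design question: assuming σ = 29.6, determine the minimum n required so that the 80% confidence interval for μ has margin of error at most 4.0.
n ≥ 90

For margin E ≤ 4.0:
n ≥ (z* · σ / E)²
n ≥ (1.282 · 29.6 / 4.0)²
n ≥ 90.00

Minimum n = 90 (rounding up)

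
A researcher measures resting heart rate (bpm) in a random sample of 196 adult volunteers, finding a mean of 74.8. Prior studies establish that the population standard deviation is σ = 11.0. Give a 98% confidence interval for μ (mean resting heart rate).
(72.97, 76.63)

z-interval (σ known):
z* = 2.326 for 98% confidence

Margin of error = z* · σ/√n = 2.326 · 11.0/√196 = 1.83

CI: (74.8 - 1.83, 74.8 + 1.83) = (72.97, 76.63)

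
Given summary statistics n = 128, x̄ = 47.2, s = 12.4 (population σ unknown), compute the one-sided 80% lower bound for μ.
μ ≥ 46.27

Lower bound (one-sided):
t* = 0.844 (one-sided for 80%)
Lower bound = x̄ - t* · s/√n = 47.2 - 0.844 · 12.4/√128 = 46.27

We are 80% confident that μ ≥ 46.27.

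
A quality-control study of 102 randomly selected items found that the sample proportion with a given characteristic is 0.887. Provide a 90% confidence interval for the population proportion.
(0.835, 0.939)

Proportion CI:
SE = √(p̂(1-p̂)/n) = √(0.887 · 0.113 / 102) = 0.03135

z* = 1.645
Margin = z* · SE = 1.645 · 0.03135 = 0.0516

CI: 0.887 ± 0.0516 = (0.835, 0.939)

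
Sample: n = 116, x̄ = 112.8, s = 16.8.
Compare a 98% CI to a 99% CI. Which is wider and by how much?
99% CI is wider by 0.81

df = 115
98% CI: t* = 2.359, (109.12, 116.48), width = 2 · t* · s/√n = 7.36
99% CI: t* = 2.619, (108.71, 116.89), width = 2 · t* · s/√n = 8.17

The 99% CI is wider by 8.17 - 7.36 = 0.81.
Higher confidence requires a wider interval.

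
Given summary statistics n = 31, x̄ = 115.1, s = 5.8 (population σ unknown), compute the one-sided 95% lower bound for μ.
μ ≥ 113.33

Lower bound (one-sided):
t* = 1.697 (one-sided for 95%)
Lower bound = x̄ - t* · s/√n = 115.1 - 1.697 · 5.8/√31 = 113.33

We are 95% confident that μ ≥ 113.33.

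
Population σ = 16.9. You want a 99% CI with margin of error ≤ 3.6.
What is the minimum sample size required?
n ≥ 147

For margin E ≤ 3.6:
n ≥ (z* · σ / E)²
n ≥ (2.576 · 16.9 / 3.6)²
n ≥ 146.24

Minimum n = 147 (rounding up)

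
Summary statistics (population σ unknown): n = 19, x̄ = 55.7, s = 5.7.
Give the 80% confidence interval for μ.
(53.96, 57.44)

t-interval (σ unknown):
df = n - 1 = 18
t* = 1.330 for 80% confidence

Margin of error = t* · s/√n = 1.330 · 5.7/√19 = 1.74

CI: (53.96, 57.44)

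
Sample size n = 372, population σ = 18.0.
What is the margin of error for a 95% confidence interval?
Margin of error = 1.83

Margin of error = z* · σ/√n
= 1.960 · 18.0/√372
= 1.960 · 18.0/19.2873
= 1.83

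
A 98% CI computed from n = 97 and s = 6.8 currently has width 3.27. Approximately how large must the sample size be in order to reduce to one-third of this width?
n ≈ 873

CI width ∝ 1/√n
To reduce width by factor 3, need √n to grow by 3 → need 3² = 9 times as many samples.

Current: n = 97, width = 3.27
New: n = 873, width ≈ 1.07

Width reduced by factor of 3.27/1.07 = 3.06.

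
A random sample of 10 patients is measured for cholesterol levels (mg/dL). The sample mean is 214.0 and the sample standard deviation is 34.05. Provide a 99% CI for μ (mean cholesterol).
(179.01, 248.99)

t-interval (σ unknown):
df = n - 1 = 9
t* = 3.250 for 99% confidence

Margin of error = t* · s/√n = 3.250 · 34.05/√10 = 34.99

CI: (179.01, 248.99)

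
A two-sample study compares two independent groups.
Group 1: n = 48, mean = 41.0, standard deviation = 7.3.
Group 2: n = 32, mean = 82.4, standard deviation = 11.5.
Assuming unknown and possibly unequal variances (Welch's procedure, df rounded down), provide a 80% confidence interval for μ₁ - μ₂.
(-44.38, -38.42)

Difference: x̄₁ - x̄₂ = -41.40
SE = √(s₁²/n₁ + s₂²/n₂) = √(7.3²/48 + 11.5²/32) = 2.2898
df = 47.63 → 47 (Welch–Satterthwaite, rounded down)
t* = 1.300

CI: -41.40 ± 1.300 · 2.2898 = -41.40 ± 2.98 = (-44.38, -38.42)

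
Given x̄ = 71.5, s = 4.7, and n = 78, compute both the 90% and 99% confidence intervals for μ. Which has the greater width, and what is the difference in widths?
99% CI is wider by 1.04

df = 77
90% CI: t* = 1.665, (70.61, 72.39), width = 2 · t* · s/√n = 1.77
99% CI: t* = 2.641, (70.09, 72.91), width = 2 · t* · s/√n = 2.81

The 99% CI is wider by 2.81 - 1.77 = 1.04.
Higher confidence requires a wider interval.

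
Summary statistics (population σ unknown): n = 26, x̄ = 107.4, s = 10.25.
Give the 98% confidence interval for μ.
(102.40, 112.40)

t-interval (σ unknown):
df = n - 1 = 25
t* = 2.485 for 98% confidence

Margin of error = t* · s/√n = 2.485 · 10.25/√26 = 5.00

CI: (102.40, 112.40)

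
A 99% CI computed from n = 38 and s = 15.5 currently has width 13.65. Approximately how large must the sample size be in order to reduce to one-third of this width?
n ≈ 342

CI width ∝ 1/√n
To reduce width by factor 3, need √n to grow by 3 → need 3² = 9 times as many samples.

Current: n = 38, width = 13.65
New: n = 342, width ≈ 4.34

Width reduced by factor of 13.65/4.34 = 3.15.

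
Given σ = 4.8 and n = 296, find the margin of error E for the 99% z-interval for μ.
Margin of error = 0.72

Margin of error = z* · σ/√n
= 2.576 · 4.8/√296
= 2.576 · 4.8/17.2047
= 0.72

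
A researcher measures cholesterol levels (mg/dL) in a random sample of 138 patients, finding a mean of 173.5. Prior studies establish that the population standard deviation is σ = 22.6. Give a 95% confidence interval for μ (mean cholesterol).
(169.73, 177.27)

z-interval (σ known):
z* = 1.960 for 95% confidence

Margin of error = z* · σ/√n = 1.960 · 22.6/√138 = 3.77

CI: (173.5 - 3.77, 173.5 + 3.77) = (169.73, 177.27)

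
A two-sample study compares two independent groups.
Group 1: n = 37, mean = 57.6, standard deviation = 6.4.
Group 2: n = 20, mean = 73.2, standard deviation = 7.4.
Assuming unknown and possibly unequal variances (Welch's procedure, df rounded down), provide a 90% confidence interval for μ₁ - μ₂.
(-18.92, -12.28)

Difference: x̄₁ - x̄₂ = -15.60
SE = √(s₁²/n₁ + s₂²/n₂) = √(6.4²/37 + 7.4²/20) = 1.9609
df = 34.49 → 34 (Welch–Satterthwaite, rounded down)
t* = 1.691

CI: -15.60 ± 1.691 · 1.9609 = -15.60 ± 3.32 = (-18.92, -12.28)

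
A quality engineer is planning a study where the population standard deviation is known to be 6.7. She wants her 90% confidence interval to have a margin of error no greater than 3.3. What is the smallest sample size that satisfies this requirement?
n ≥ 12

For margin E ≤ 3.3:
n ≥ (z* · σ / E)²
n ≥ (1.645 · 6.7 / 3.3)²
n ≥ 11.15

Minimum n = 12 (rounding up)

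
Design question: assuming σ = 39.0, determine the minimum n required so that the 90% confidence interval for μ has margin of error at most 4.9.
n ≥ 172

For margin E ≤ 4.9:
n ≥ (z* · σ / E)²
n ≥ (1.645 · 39.0 / 4.9)²
n ≥ 171.42

Minimum n = 172 (rounding up)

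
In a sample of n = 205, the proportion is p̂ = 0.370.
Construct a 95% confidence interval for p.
(0.304, 0.436)

Proportion CI:
SE = √(p̂(1-p̂)/n) = √(0.370 · 0.630 / 205) = 0.03372

z* = 1.960
Margin = z* · SE = 1.960 · 0.03372 = 0.0661

CI: 0.370 ± 0.0661 = (0.304, 0.436)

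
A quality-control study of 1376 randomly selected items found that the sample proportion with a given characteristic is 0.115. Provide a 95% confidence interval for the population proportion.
(0.098, 0.132)

Proportion CI:
SE = √(p̂(1-p̂)/n) = √(0.115 · 0.885 / 1376) = 0.00860

z* = 1.960
Margin = z* · SE = 1.960 · 0.00860 = 0.0169

CI: 0.115 ± 0.0169 = (0.098, 0.132)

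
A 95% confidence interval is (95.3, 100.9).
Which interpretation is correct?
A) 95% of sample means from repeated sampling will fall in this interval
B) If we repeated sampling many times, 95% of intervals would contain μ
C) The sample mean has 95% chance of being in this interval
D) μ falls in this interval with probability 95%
B

A) Wrong — coverage applies to intervals containing μ, not to future x̄ values.
B) Correct — this is the frequentist long-run coverage interpretation.
C) Wrong — x̄ is observed and sits in the interval by construction.
D) Wrong — μ is fixed; the randomness lives in the interval, not in μ.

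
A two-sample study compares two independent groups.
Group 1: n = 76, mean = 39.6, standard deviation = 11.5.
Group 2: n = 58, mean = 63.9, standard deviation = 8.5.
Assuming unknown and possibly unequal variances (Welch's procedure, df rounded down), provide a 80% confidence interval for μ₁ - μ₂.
(-26.53, -22.07)

Difference: x̄₁ - x̄₂ = -24.30
SE = √(s₁²/n₁ + s₂²/n₂) = √(11.5²/76 + 8.5²/58) = 1.7280
df = 131.89 → 131 (Welch–Satterthwaite, rounded down)
t* = 1.288

CI: -24.30 ± 1.288 · 1.7280 = -24.30 ± 2.23 = (-26.53, -22.07)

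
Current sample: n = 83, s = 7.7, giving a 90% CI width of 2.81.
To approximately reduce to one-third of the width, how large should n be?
n ≈ 747

CI width ∝ 1/√n
To reduce width by factor 3, need √n to grow by 3 → need 3² = 9 times as many samples.

Current: n = 83, width = 2.81
New: n = 747, width ≈ 0.93

Width reduced by factor of 2.81/0.93 = 3.02.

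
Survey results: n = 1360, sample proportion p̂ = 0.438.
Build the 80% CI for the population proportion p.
(0.421, 0.455)

Proportion CI:
SE = √(p̂(1-p̂)/n) = √(0.438 · 0.562 / 1360) = 0.01345

z* = 1.282
Margin = z* · SE = 1.282 · 0.01345 = 0.0172

CI: 0.438 ± 0.0172 = (0.421, 0.455)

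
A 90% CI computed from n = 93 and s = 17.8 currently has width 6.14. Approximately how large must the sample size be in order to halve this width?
n ≈ 372

CI width ∝ 1/√n
To reduce width by factor 2, need √n to grow by 2 → need 2² = 4 times as many samples.

Current: n = 93, width = 6.14
New: n = 372, width ≈ 3.04

Width reduced by factor of 6.14/3.04 = 2.02.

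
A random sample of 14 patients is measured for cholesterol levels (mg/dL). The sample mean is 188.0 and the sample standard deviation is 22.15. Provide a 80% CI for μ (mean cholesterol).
(180.01, 195.99)

t-interval (σ unknown):
df = n - 1 = 13
t* = 1.350 for 80% confidence

Margin of error = t* · s/√n = 1.350 · 22.15/√14 = 7.99

CI: (180.01, 195.99)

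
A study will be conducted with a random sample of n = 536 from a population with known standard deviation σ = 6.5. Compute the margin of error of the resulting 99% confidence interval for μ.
Margin of error = 0.72

Margin of error = z* · σ/√n
= 2.576 · 6.5/√536
= 2.576 · 6.5/23.1517
= 0.72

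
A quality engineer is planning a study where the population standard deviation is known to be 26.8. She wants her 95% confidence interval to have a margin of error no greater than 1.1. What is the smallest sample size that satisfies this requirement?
n ≥ 2281

For margin E ≤ 1.1:
n ≥ (z* · σ / E)²
n ≥ (1.960 · 26.8 / 1.1)²
n ≥ 2280.32

Minimum n = 2281 (rounding up)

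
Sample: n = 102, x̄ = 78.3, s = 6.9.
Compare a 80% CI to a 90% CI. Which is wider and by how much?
90% CI is wider by 0.51

df = 101
80% CI: t* = 1.290, (77.42, 79.18), width = 2 · t* · s/√n = 1.76
90% CI: t* = 1.660, (77.17, 79.43), width = 2 · t* · s/√n = 2.27

The 90% CI is wider by 2.27 - 1.76 = 0.51.
Higher confidence requires a wider interval.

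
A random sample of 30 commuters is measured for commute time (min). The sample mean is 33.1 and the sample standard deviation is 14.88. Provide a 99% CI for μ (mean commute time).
(25.61, 40.59)

t-interval (σ unknown):
df = n - 1 = 29
t* = 2.756 for 99% confidence

Margin of error = t* · s/√n = 2.756 · 14.88/√30 = 7.49

CI: (25.61, 40.59)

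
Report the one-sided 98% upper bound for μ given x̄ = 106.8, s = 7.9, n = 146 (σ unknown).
μ ≤ 108.15

Upper bound (one-sided):
t* = 2.072 (one-sided for 98%)
Upper bound = x̄ + t* · s/√n = 106.8 + 2.072 · 7.9/√146 = 108.15

We are 98% confident that μ ≤ 108.15.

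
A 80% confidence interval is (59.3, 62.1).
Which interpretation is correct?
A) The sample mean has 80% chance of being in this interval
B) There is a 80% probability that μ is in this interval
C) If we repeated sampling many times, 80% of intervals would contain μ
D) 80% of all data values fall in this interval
C

A) Wrong — x̄ is observed and sits in the interval by construction.
B) Wrong — μ is fixed; the randomness lives in the interval, not in μ.
C) Correct — this is the frequentist long-run coverage interpretation.
D) Wrong — a CI is about the parameter μ, not individual data values.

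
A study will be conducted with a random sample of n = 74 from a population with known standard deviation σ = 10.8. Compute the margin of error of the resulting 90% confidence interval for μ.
Margin of error = 2.07

Margin of error = z* · σ/√n
= 1.645 · 10.8/√74
= 1.645 · 10.8/8.6023
= 2.07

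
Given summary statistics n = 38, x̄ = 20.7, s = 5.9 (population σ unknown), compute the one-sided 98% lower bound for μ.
μ ≥ 18.66

Lower bound (one-sided):
t* = 2.129 (one-sided for 98%)
Lower bound = x̄ - t* · s/√n = 20.7 - 2.129 · 5.9/√38 = 18.66

We are 98% confident that μ ≥ 18.66.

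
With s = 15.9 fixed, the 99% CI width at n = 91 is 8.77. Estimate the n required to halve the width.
n ≈ 364

CI width ∝ 1/√n
To reduce width by factor 2, need √n to grow by 2 → need 2² = 4 times as many samples.

Current: n = 91, width = 8.77
New: n = 364, width ≈ 4.32

Width reduced by factor of 8.77/4.32 = 2.03.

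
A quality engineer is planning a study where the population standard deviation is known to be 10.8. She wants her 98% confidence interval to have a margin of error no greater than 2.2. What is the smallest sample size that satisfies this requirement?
n ≥ 131

For margin E ≤ 2.2:
n ≥ (z* · σ / E)²
n ≥ (2.326 · 10.8 / 2.2)²
n ≥ 130.38

Minimum n = 131 (rounding up)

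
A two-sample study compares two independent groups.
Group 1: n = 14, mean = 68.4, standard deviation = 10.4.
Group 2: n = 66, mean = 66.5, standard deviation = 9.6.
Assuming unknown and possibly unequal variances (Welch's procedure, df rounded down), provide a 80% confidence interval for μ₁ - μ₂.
(-2.12, 5.92)

Difference: x̄₁ - x̄₂ = 1.90
SE = √(s₁²/n₁ + s₂²/n₂) = √(10.4²/14 + 9.6²/66) = 3.0203
df = 18.01 → 18 (Welch–Satterthwaite, rounded down)
t* = 1.330

CI: 1.90 ± 1.330 · 3.0203 = 1.90 ± 4.02 = (-2.12, 5.92)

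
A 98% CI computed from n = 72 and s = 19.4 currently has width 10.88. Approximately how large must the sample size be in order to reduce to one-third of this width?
n ≈ 648

CI width ∝ 1/√n
To reduce width by factor 3, need √n to grow by 3 → need 3² = 9 times as many samples.

Current: n = 72, width = 10.88
New: n = 648, width ≈ 3.55

Width reduced by factor of 10.88/3.55 = 3.06.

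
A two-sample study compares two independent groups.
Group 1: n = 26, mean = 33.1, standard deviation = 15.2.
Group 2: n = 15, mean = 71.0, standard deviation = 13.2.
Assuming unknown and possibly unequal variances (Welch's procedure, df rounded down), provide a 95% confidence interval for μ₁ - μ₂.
(-47.12, -28.68)

Difference: x̄₁ - x̄₂ = -37.90
SE = √(s₁²/n₁ + s₂²/n₂) = √(15.2²/26 + 13.2²/15) = 4.5279
df = 32.85 → 32 (Welch–Satterthwaite, rounded down)
t* = 2.037

CI: -37.90 ± 2.037 · 4.5279 = -37.90 ± 9.22 = (-47.12, -28.68)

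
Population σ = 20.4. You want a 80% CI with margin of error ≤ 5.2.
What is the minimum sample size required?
n ≥ 26

For margin E ≤ 5.2:
n ≥ (z* · σ / E)²
n ≥ (1.282 · 20.4 / 5.2)²
n ≥ 25.29

Minimum n = 26 (rounding up)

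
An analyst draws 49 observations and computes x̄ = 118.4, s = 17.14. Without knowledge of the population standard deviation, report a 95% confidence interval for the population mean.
(113.48, 123.32)

t-interval (σ unknown):
df = n - 1 = 48
t* = 2.011 for 95% confidence

Margin of error = t* · s/√n = 2.011 · 17.14/√49 = 4.92

CI: (113.48, 123.32)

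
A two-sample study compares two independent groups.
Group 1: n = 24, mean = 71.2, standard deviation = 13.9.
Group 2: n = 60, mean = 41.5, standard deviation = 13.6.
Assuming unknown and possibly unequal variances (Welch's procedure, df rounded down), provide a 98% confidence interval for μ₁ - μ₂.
(21.62, 37.78)

Difference: x̄₁ - x̄₂ = 29.70
SE = √(s₁²/n₁ + s₂²/n₂) = √(13.9²/24 + 13.6²/60) = 3.3366
df = 41.61 → 41 (Welch–Satterthwaite, rounded down)
t* = 2.421

CI: 29.70 ± 2.421 · 3.3366 = 29.70 ± 8.08 = (21.62, 37.78)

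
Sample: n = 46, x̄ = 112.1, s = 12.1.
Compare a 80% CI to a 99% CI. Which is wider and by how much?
99% CI is wider by 4.96

df = 45
80% CI: t* = 1.301, (109.78, 114.42), width = 2 · t* · s/√n = 4.64
99% CI: t* = 2.690, (107.30, 116.90), width = 2 · t* · s/√n = 9.60

The 99% CI is wider by 9.60 - 4.64 = 4.96.
Higher confidence requires a wider interval.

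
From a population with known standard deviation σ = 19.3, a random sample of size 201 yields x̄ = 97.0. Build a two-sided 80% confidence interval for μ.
(95.25, 98.75)

z-interval (σ known):
z* = 1.282 for 80% confidence

Margin of error = z* · σ/√n = 1.282 · 19.3/√201 = 1.75

CI: (97.0 - 1.75, 97.0 + 1.75) = (95.25, 98.75)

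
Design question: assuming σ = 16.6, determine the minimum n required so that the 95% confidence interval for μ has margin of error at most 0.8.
n ≥ 1655

For margin E ≤ 0.8:
n ≥ (z* · σ / E)²
n ≥ (1.960 · 16.6 / 0.8)²
n ≥ 1654.05

Minimum n = 1655 (rounding up)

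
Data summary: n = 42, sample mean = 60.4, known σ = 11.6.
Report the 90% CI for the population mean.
(57.46, 63.34)

z-interval (σ known):
z* = 1.645 for 90% confidence

Margin of error = z* · σ/√n = 1.645 · 11.6/√42 = 2.94

CI: (60.4 - 2.94, 60.4 + 2.94) = (57.46, 63.34)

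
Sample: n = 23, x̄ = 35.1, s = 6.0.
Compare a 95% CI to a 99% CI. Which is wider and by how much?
99% CI is wider by 1.86

df = 22
95% CI: t* = 2.074, (32.51, 37.69), width = 2 · t* · s/√n = 5.19
99% CI: t* = 2.819, (31.57, 38.63), width = 2 · t* · s/√n = 7.05

The 99% CI is wider by 7.05 - 5.19 = 1.86.
Higher confidence requires a wider interval.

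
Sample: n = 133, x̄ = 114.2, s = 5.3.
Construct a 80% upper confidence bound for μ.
μ ≤ 114.59

Upper bound (one-sided):
t* = 0.844 (one-sided for 80%)
Upper bound = x̄ + t* · s/√n = 114.2 + 0.844 · 5.3/√133 = 114.59

We are 80% confident that μ ≤ 114.59.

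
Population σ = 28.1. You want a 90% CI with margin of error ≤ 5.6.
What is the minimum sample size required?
n ≥ 69

For margin E ≤ 5.6:
n ≥ (z* · σ / E)²
n ≥ (1.645 · 28.1 / 5.6)²
n ≥ 68.13

Minimum n = 69 (rounding up)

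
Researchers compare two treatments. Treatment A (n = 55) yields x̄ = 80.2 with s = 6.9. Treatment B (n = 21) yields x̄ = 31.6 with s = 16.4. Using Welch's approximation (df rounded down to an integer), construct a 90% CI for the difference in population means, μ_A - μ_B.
(42.25, 54.95)

Difference: x̄₁ - x̄₂ = 48.60
SE = √(s₁²/n₁ + s₂²/n₂) = √(6.9²/55 + 16.4²/21) = 3.6977
df = 22.76 → 22 (Welch–Satterthwaite, rounded down)
t* = 1.717

CI: 48.60 ± 1.717 · 3.6977 = 48.60 ± 6.35 = (42.25, 54.95)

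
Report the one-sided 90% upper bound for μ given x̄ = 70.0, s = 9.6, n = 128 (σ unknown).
μ ≤ 71.09

Upper bound (one-sided):
t* = 1.288 (one-sided for 90%)
Upper bound = x̄ + t* · s/√n = 70.0 + 1.288 · 9.6/√128 = 71.09

We are 90% confident that μ ≤ 71.09.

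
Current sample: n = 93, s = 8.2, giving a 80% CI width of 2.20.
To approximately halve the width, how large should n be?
n ≈ 372

CI width ∝ 1/√n
To reduce width by factor 2, need √n to grow by 2 → need 2² = 4 times as many samples.

Current: n = 93, width = 2.20
New: n = 372, width ≈ 1.09

Width reduced by factor of 2.20/1.09 = 2.02.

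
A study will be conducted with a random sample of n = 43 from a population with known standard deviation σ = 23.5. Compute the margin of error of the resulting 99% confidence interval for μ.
Margin of error = 9.23

Margin of error = z* · σ/√n
= 2.576 · 23.5/√43
= 2.576 · 23.5/6.5574
= 9.23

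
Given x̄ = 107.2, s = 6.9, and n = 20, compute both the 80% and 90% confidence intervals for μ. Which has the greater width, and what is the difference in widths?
90% CI is wider by 1.24

df = 19
80% CI: t* = 1.328, (105.15, 109.25), width = 2 · t* · s/√n = 4.10
90% CI: t* = 1.729, (104.53, 109.87), width = 2 · t* · s/√n = 5.34

The 90% CI is wider by 5.34 - 4.10 = 1.24.
Higher confidence requires a wider interval.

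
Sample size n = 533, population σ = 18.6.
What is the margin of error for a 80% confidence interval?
Margin of error = 1.03

Margin of error = z* · σ/√n
= 1.282 · 18.6/√533
= 1.282 · 18.6/23.0868
= 1.03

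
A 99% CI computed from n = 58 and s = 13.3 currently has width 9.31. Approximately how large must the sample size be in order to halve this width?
n ≈ 232

CI width ∝ 1/√n
To reduce width by factor 2, need √n to grow by 2 → need 2² = 4 times as many samples.

Current: n = 58, width = 9.31
New: n = 232, width ≈ 4.54

Width reduced by factor of 9.31/4.54 = 2.05.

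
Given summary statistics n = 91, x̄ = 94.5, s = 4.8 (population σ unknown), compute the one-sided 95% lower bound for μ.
μ ≥ 93.66

Lower bound (one-sided):
t* = 1.662 (one-sided for 95%)
Lower bound = x̄ - t* · s/√n = 94.5 - 1.662 · 4.8/√91 = 93.66

We are 95% confident that μ ≥ 93.66.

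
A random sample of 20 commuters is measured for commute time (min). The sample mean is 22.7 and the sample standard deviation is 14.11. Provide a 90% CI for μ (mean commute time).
(17.24, 28.16)

t-interval (σ unknown):
df = n - 1 = 19
t* = 1.729 for 90% confidence

Margin of error = t* · s/√n = 1.729 · 14.11/√20 = 5.46

CI: (17.24, 28.16)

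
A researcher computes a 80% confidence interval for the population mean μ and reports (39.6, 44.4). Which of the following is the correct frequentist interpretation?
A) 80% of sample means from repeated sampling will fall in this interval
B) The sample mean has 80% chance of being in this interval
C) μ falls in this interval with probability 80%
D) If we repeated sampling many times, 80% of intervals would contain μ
D

A) Wrong — coverage applies to intervals containing μ, not to future x̄ values.
B) Wrong — x̄ is observed and sits in the interval by construction.
C) Wrong — μ is fixed; the randomness lives in the interval, not in μ.
D) Correct — this is the frequentist long-run coverage interpretation.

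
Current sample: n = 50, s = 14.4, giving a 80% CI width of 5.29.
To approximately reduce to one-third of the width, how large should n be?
n ≈ 450

CI width ∝ 1/√n
To reduce width by factor 3, need √n to grow by 3 → need 3² = 9 times as many samples.

Current: n = 50, width = 5.29
New: n = 450, width ≈ 1.74

Width reduced by factor of 5.29/1.74 = 3.04.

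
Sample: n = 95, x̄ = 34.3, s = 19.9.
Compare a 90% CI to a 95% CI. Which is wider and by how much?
95% CI is wider by 1.33

df = 94
90% CI: t* = 1.661, (30.91, 37.69), width = 2 · t* · s/√n = 6.78
95% CI: t* = 1.986, (30.25, 38.35), width = 2 · t* · s/√n = 8.11

The 95% CI is wider by 8.11 - 6.78 = 1.33.
Higher confidence requires a wider interval.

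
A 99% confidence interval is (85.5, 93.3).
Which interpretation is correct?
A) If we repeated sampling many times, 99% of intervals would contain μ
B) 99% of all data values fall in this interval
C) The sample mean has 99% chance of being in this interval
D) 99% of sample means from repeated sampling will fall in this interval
A

A) Correct — this is the frequentist long-run coverage interpretation.
B) Wrong — a CI is about the parameter μ, not individual data values.
C) Wrong — x̄ is observed and sits in the interval by construction.
D) Wrong — coverage applies to intervals containing μ, not to future x̄ values.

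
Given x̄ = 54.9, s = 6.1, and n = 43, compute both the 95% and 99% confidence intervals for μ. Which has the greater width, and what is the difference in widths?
99% CI is wider by 1.27

df = 42
95% CI: t* = 2.018, (53.02, 56.78), width = 2 · t* · s/√n = 3.75
99% CI: t* = 2.698, (52.39, 57.41), width = 2 · t* · s/√n = 5.02

The 99% CI is wider by 5.02 - 3.75 = 1.27.
Higher confidence requires a wider interval.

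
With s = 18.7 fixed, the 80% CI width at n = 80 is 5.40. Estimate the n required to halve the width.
n ≈ 320

CI width ∝ 1/√n
To reduce width by factor 2, need √n to grow by 2 → need 2² = 4 times as many samples.

Current: n = 80, width = 5.40
New: n = 320, width ≈ 2.68

Width reduced by factor of 5.40/2.68 = 2.01.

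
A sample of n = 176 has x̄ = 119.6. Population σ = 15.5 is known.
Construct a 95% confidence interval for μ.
(117.31, 121.89)

z-interval (σ known):
z* = 1.960 for 95% confidence

Margin of error = z* · σ/√n = 1.960 · 15.5/√176 = 2.29

CI: (119.6 - 2.29, 119.6 + 2.29) = (117.31, 121.89)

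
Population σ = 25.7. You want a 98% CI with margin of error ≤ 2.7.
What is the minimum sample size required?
n ≥ 491

For margin E ≤ 2.7:
n ≥ (z* · σ / E)²
n ≥ (2.326 · 25.7 / 2.7)²
n ≥ 490.18

Minimum n = 491 (rounding up)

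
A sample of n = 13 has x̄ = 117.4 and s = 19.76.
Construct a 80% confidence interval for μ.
(109.97, 124.83)

t-interval (σ unknown):
df = n - 1 = 12
t* = 1.356 for 80% confidence

Margin of error = t* · s/√n = 1.356 · 19.76/√13 = 7.43

CI: (109.97, 124.83)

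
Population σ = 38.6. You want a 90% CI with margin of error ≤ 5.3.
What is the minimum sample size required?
n ≥ 144

For margin E ≤ 5.3:
n ≥ (z* · σ / E)²
n ≥ (1.645 · 38.6 / 5.3)²
n ≥ 143.53

Minimum n = 144 (rounding up)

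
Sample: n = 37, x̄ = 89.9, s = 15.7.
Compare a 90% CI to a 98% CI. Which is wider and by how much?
98% CI is wider by 3.85

df = 36
90% CI: t* = 1.688, (85.54, 94.26), width = 2 · t* · s/√n = 8.71
98% CI: t* = 2.434, (83.62, 96.18), width = 2 · t* · s/√n = 12.56

The 98% CI is wider by 12.56 - 8.71 = 3.85.
Higher confidence requires a wider interval.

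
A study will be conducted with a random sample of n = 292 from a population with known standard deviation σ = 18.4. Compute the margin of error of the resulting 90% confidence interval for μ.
Margin of error = 1.77

Margin of error = z* · σ/√n
= 1.645 · 18.4/√292
= 1.645 · 18.4/17.0880
= 1.77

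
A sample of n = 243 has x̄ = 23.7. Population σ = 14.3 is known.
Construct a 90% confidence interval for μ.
(22.19, 25.21)

z-interval (σ known):
z* = 1.645 for 90% confidence

Margin of error = z* · σ/√n = 1.645 · 14.3/√243 = 1.51

CI: (23.7 - 1.51, 23.7 + 1.51) = (22.19, 25.21)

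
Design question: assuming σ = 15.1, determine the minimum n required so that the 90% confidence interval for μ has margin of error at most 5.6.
n ≥ 20

For margin E ≤ 5.6:
n ≥ (z* · σ / E)²
n ≥ (1.645 · 15.1 / 5.6)²
n ≥ 19.67

Minimum n = 20 (rounding up)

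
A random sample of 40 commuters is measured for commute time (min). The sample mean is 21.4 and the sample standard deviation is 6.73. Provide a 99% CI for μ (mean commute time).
(18.52, 24.28)

t-interval (σ unknown):
df = n - 1 = 39
t* = 2.708 for 99% confidence

Margin of error = t* · s/√n = 2.708 · 6.73/√40 = 2.88

CI: (18.52, 24.28)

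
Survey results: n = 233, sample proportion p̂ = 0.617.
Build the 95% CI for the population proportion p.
(0.555, 0.679)

Proportion CI:
SE = √(p̂(1-p̂)/n) = √(0.617 · 0.383 / 233) = 0.03185

z* = 1.960
Margin = z* · SE = 1.960 · 0.03185 = 0.0624

CI: 0.617 ± 0.0624 = (0.555, 0.679)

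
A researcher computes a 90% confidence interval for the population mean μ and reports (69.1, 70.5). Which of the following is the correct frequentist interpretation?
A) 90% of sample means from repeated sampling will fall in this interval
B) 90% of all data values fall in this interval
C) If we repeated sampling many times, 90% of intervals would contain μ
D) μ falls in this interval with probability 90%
C

A) Wrong — coverage applies to intervals containing μ, not to future x̄ values.
B) Wrong — a CI is about the parameter μ, not individual data values.
C) Correct — this is the frequentist long-run coverage interpretation.
D) Wrong — μ is fixed; the randomness lives in the interval, not in μ.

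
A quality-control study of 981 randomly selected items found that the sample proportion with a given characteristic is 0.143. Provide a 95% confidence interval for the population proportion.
(0.121, 0.165)

Proportion CI:
SE = √(p̂(1-p̂)/n) = √(0.143 · 0.857 / 981) = 0.01118

z* = 1.960
Margin = z* · SE = 1.960 · 0.01118 = 0.0219

CI: 0.143 ± 0.0219 = (0.121, 0.165)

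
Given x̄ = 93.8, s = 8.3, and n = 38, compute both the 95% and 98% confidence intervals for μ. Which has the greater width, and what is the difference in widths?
98% CI is wider by 1.09

df = 37
95% CI: t* = 2.026, (91.07, 96.53), width = 2 · t* · s/√n = 5.46
98% CI: t* = 2.431, (90.53, 97.07), width = 2 · t* · s/√n = 6.55

The 98% CI is wider by 6.55 - 5.46 = 1.09.
Higher confidence requires a wider interval.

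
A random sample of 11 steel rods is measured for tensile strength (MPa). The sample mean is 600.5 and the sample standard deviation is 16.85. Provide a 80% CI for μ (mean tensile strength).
(593.53, 607.47)

t-interval (σ unknown):
df = n - 1 = 10
t* = 1.372 for 80% confidence

Margin of error = t* · s/√n = 1.372 · 16.85/√11 = 6.97

CI: (593.53, 607.47)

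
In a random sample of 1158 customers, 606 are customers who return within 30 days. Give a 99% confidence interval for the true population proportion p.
(0.486, 0.561)

Proportion CI:
p̂ = 606/1158 = 0.52332
SE = √(p̂(1-p̂)/n) = √(0.52332 · 0.47668 / 1158) = 0.01468

z* = 2.576
Margin = z* · SE = 2.576 · 0.01468 = 0.0378

CI: 0.52332 ± 0.0378 = (0.486, 0.561)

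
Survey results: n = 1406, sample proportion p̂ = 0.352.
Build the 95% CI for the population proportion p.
(0.327, 0.377)

Proportion CI:
SE = √(p̂(1-p̂)/n) = √(0.352 · 0.648 / 1406) = 0.01274

z* = 1.960
Margin = z* · SE = 1.960 · 0.01274 = 0.0250

CI: 0.352 ± 0.0250 = (0.327, 0.377)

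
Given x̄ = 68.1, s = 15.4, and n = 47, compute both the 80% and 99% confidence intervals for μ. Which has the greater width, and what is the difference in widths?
99% CI is wider by 6.23

df = 46
80% CI: t* = 1.300, (65.18, 71.02), width = 2 · t* · s/√n = 5.84
99% CI: t* = 2.687, (62.06, 74.14), width = 2 · t* · s/√n = 12.07

The 99% CI is wider by 12.07 - 5.84 = 6.23.
Higher confidence requires a wider interval.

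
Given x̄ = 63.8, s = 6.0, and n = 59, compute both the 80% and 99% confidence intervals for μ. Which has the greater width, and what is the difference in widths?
99% CI is wider by 2.14

df = 58
80% CI: t* = 1.296, (62.79, 64.81), width = 2 · t* · s/√n = 2.02
99% CI: t* = 2.663, (61.72, 65.88), width = 2 · t* · s/√n = 4.16

The 99% CI is wider by 4.16 - 2.02 = 2.14.
Higher confidence requires a wider interval.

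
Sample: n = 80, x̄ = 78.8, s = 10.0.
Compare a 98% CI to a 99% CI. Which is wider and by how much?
99% CI is wider by 0.59

df = 79
98% CI: t* = 2.374, (76.15, 81.45), width = 2 · t* · s/√n = 5.31
99% CI: t* = 2.640, (75.85, 81.75), width = 2 · t* · s/√n = 5.90

The 99% CI is wider by 5.90 - 5.31 = 0.59.
Higher confidence requires a wider interval.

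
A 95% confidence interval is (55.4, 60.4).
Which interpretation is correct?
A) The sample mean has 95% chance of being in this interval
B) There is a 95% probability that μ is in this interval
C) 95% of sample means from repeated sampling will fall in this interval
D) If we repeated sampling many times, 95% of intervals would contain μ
D

A) Wrong — x̄ is observed and sits in the interval by construction.
B) Wrong — μ is fixed; the randomness lives in the interval, not in μ.
C) Wrong — coverage applies to intervals containing μ, not to future x̄ values.
D) Correct — this is the frequentist long-run coverage interpretation.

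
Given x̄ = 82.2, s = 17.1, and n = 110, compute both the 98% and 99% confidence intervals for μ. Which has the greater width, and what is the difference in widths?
99% CI is wider by 0.85

df = 109
98% CI: t* = 2.361, (78.35, 86.05), width = 2 · t* · s/√n = 7.70
99% CI: t* = 2.622, (77.93, 86.47), width = 2 · t* · s/√n = 8.55

The 99% CI is wider by 8.55 - 7.70 = 0.85.
Higher confidence requires a wider interval.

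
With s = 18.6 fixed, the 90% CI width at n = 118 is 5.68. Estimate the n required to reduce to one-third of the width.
n ≈ 1062

CI width ∝ 1/√n
To reduce width by factor 3, need √n to grow by 3 → need 3² = 9 times as many samples.

Current: n = 118, width = 5.68
New: n = 1062, width ≈ 1.88

Width reduced by factor of 5.68/1.88 = 3.02.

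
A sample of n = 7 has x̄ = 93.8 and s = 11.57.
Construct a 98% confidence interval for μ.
(80.06, 107.54)

t-interval (σ unknown):
df = n - 1 = 6
t* = 3.143 for 98% confidence

Margin of error = t* · s/√n = 3.143 · 11.57/√7 = 13.74

CI: (80.06, 107.54)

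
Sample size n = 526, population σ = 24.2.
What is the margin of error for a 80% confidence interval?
Margin of error = 1.35

Margin of error = z* · σ/√n
= 1.282 · 24.2/√526
= 1.282 · 24.2/22.9347
= 1.35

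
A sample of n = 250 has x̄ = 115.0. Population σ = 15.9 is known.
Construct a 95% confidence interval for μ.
(113.03, 116.97)

z-interval (σ known):
z* = 1.960 for 95% confidence

Margin of error = z* · σ/√n = 1.960 · 15.9/√250 = 1.97

CI: (115.0 - 1.97, 115.0 + 1.97) = (113.03, 116.97)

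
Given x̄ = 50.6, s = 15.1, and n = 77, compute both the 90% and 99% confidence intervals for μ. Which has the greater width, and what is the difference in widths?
99% CI is wider by 3.36

df = 76
90% CI: t* = 1.665, (47.73, 53.47), width = 2 · t* · s/√n = 5.73
99% CI: t* = 2.642, (46.05, 55.15), width = 2 · t* · s/√n = 9.09

The 99% CI is wider by 9.09 - 5.73 = 3.36.
Higher confidence requires a wider interval.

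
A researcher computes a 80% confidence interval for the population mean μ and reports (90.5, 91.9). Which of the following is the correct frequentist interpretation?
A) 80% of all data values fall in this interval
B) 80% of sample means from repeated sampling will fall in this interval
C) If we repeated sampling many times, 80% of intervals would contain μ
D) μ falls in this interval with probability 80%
C

A) Wrong — a CI is about the parameter μ, not individual data values.
B) Wrong — coverage applies to intervals containing μ, not to future x̄ values.
C) Correct — this is the frequentist long-run coverage interpretation.
D) Wrong — μ is fixed; the randomness lives in the interval, not in μ.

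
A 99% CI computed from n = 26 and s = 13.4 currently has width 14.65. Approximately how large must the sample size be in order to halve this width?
n ≈ 104

CI width ∝ 1/√n
To reduce width by factor 2, need √n to grow by 2 → need 2² = 4 times as many samples.

Current: n = 26, width = 14.65
New: n = 104, width ≈ 6.90

Width reduced by factor of 14.65/6.90 = 2.12.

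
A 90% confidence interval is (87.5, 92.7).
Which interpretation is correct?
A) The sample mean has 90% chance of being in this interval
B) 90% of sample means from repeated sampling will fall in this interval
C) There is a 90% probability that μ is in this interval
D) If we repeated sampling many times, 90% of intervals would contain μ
D

A) Wrong — x̄ is observed and sits in the interval by construction.
B) Wrong — coverage applies to intervals containing μ, not to future x̄ values.
C) Wrong — μ is fixed; the randomness lives in the interval, not in μ.
D) Correct — this is the frequentist long-run coverage interpretation.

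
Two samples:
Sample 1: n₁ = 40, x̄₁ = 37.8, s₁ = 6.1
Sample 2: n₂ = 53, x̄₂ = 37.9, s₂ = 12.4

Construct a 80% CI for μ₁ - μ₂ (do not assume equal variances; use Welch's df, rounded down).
(-2.63, 2.43)

Difference: x̄₁ - x̄₂ = -0.10
SE = √(s₁²/n₁ + s₂²/n₂) = √(6.1²/40 + 12.4²/53) = 1.9574
df = 79.76 → 79 (Welch–Satterthwaite, rounded down)
t* = 1.292

CI: -0.10 ± 1.292 · 1.9574 = -0.10 ± 2.53 = (-2.63, 2.43)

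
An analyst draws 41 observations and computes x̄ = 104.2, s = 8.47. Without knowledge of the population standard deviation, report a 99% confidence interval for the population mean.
(100.62, 107.78)

t-interval (σ unknown):
df = n - 1 = 40
t* = 2.704 for 99% confidence

Margin of error = t* · s/√n = 2.704 · 8.47/√41 = 3.58

CI: (100.62, 107.78)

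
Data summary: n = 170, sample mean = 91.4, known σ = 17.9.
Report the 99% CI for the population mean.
(87.86, 94.94)

z-interval (σ known):
z* = 2.576 for 99% confidence

Margin of error = z* · σ/√n = 2.576 · 17.9/√170 = 3.54

CI: (91.4 - 3.54, 91.4 + 3.54) = (87.86, 94.94)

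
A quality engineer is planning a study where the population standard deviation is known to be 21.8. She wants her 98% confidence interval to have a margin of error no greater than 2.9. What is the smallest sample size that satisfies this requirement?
n ≥ 306

For margin E ≤ 2.9:
n ≥ (z* · σ / E)²
n ≥ (2.326 · 21.8 / 2.9)²
n ≥ 305.73

Minimum n = 306 (rounding up)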